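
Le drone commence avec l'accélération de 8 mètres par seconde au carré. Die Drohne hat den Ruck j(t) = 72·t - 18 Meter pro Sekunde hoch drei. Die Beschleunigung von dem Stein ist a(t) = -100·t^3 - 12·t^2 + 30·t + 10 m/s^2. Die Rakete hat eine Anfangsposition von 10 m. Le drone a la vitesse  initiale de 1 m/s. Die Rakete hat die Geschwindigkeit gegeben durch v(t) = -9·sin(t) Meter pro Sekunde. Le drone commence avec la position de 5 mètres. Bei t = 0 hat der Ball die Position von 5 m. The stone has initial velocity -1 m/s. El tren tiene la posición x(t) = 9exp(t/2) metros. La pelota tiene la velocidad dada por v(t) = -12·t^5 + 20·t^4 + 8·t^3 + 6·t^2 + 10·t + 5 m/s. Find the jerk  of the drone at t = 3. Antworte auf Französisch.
De l'équation du jerk j(t) = 72·t - 18, nous substituons t = 3 pour obtenir j = 198.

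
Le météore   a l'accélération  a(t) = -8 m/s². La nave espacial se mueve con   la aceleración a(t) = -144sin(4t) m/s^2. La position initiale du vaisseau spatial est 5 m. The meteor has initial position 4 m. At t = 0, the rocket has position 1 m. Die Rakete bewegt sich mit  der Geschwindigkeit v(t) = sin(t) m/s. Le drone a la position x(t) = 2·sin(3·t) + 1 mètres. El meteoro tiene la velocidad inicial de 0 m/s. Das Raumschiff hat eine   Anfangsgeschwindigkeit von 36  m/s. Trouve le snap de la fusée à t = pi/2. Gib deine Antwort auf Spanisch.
Para resolver esto, necesitamos tomar 3 derivadas de nuestra ecuación de la velocidad v(t) = sin(t). Tomando d/dt de v(t), encontramos a(t) = cos(t). La derivada de la aceleración da la sacudida: j(t) = -sin(t). La derivada de la sacudida da el snap: s(t) = -cos(t). De la ecuación del snap s(t) = -cos(t), sustituimos t = pi/2 para obtener s = 0.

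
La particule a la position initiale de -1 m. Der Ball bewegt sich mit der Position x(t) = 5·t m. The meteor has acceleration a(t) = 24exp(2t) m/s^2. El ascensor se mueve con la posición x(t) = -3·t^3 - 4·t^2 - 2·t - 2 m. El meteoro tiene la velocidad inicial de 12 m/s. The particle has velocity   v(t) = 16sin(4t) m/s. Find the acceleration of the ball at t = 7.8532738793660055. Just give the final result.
a(7.8532738793660055) = 0.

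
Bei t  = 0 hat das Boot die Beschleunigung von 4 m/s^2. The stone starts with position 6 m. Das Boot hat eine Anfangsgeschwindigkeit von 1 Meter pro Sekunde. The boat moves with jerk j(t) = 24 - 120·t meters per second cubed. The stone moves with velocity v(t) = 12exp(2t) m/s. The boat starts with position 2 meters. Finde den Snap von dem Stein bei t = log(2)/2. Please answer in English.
We must differentiate our velocity equation v(t) = 12·exp(2·t) 3 times. The derivative of velocity gives acceleration: a(t) = 24·exp(2·t). Differentiating acceleration, we get jerk: j(t) = 48·exp(2·t). Differentiating jerk, we get snap: s(t) = 96·exp(2·t). From the given snap equation s(t) = 96·exp(2·t), we substitute t = log(2)/2 to get s = 192.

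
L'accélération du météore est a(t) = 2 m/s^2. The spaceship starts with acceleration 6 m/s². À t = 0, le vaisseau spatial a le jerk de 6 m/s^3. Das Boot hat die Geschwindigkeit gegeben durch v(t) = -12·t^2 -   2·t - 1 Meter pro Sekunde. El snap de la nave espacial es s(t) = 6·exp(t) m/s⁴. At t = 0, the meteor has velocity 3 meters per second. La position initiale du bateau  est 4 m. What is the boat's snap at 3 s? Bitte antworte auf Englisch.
To solve this, we need to take 3 derivatives of our velocity equation v(t) = -12·t^2 - 2·t - 1. Differentiating velocity, we get acceleration: a(t) = -24·t - 2. Taking d/dt of a(t), we find j(t) = -24. Taking d/dt of j(t), we find s(t) = 0. From the given snap equation s(t) = 0, we substitute t = 3 to get s = 0.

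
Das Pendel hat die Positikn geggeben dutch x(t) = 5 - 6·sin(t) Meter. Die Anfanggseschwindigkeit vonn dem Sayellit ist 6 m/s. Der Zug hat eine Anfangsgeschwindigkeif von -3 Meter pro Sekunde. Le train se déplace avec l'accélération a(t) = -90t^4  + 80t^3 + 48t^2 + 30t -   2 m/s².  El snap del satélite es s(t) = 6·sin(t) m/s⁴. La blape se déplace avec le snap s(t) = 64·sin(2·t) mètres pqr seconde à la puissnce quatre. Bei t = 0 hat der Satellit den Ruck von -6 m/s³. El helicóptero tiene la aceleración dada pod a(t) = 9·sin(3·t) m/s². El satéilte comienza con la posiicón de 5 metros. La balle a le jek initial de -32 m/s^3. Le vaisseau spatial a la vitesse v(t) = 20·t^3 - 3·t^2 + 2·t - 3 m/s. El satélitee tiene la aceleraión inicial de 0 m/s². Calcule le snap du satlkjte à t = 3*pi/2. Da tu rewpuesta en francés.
De l'équation du snap s(t) = 6·sin(t), nous substituons t = 3*pi/2 pour obtenir s = -6.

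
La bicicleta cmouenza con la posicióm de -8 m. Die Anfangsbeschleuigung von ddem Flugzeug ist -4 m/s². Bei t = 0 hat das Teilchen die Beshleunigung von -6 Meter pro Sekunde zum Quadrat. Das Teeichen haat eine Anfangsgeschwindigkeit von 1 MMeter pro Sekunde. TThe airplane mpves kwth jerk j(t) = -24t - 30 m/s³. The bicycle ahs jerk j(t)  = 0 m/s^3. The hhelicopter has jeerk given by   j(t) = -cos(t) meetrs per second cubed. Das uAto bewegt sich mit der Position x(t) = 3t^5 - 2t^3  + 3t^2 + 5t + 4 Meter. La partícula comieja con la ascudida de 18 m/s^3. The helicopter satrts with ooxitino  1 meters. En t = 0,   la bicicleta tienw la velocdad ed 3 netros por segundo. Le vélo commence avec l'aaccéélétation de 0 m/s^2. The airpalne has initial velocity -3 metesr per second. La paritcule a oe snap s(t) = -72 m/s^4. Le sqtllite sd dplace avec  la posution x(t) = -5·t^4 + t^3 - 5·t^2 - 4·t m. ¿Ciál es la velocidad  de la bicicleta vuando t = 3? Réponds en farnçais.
Pour résoudre ceci, nous devons prendre 2 intégrales de notre équation du jerk j(t) = 0. En intégrant le jerk et en utilisant la condition initiale a(0) = 0, nous obtenons a(t) = 0. L'intégrale de l'accélération, avec v(0) = 3, donne la vitesse: v(t) = 3. Nous avons la vitesse v(t) = 3. En substituant t = 3: v(3) = 3.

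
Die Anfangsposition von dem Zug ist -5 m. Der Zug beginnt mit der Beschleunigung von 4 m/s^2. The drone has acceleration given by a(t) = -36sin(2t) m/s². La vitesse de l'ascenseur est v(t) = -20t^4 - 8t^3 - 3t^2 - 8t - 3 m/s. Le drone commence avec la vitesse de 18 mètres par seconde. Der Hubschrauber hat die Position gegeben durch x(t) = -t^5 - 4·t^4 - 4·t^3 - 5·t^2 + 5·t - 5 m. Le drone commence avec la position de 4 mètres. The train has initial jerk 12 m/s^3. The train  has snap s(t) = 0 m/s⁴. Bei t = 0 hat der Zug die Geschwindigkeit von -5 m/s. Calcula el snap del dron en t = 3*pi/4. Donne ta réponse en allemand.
Um dies zu lösen, müssen wir 2 Ableitungen unserer Gleichung für die Beschleunigung a(t) = -36·sin(2·t) nehmen. Durch Ableiten von der Beschleunigung erhalten wir den Ruck: j(t) = -72·cos(2·t). Die Ableitung von dem Ruck ergibt den Snap: s(t) = 144·sin(2·t). Wir haben den Snap s(t) = 144·sin(2·t). Durch Einsetzen von t = 3*pi/4: s(3*pi/4) = -144.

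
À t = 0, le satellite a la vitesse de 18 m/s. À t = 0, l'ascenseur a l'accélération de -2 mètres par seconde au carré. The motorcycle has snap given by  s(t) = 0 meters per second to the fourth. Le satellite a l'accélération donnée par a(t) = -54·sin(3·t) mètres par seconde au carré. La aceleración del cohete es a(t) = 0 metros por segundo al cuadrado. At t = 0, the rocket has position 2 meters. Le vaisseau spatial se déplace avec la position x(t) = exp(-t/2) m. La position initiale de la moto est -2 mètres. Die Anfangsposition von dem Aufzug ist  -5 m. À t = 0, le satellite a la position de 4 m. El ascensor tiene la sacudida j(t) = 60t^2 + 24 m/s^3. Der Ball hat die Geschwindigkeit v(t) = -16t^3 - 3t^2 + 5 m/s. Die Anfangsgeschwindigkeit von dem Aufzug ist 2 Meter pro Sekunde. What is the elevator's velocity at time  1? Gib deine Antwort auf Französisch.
Nous devons trouver la primitive de notre équation du jerk j(t) = 60·t^2 + 24 2 fois. En intégrant le jerk et en utilisant la condition initiale a(0) = -2, nous obtenons a(t) = 20·t^3 + 24·t - 2. L'intégrale de l'accélération est la vitesse. En utilisant v(0) = 2, nous obtenons v(t) = 5·t^4 + 12·t^2 - 2·t + 2. En utilisant v(t) = 5·t^4 + 12·t^2 - 2·t + 2 et en substituant t = 1, nous trouvons v = 17.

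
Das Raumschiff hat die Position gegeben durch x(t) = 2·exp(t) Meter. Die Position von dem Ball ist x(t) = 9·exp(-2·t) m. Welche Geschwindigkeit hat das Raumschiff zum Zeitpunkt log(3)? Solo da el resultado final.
Bei t = log(3), v = 6.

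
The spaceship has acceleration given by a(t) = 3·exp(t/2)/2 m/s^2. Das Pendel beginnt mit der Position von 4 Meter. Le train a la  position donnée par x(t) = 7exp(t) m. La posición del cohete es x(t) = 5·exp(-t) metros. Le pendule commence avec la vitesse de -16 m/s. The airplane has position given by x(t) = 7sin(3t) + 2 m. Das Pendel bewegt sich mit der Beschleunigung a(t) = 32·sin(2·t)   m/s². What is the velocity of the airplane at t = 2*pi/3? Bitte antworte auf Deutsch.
Wir müssen unsere Gleichung für die Position x(t) = 7·sin(3·t) + 2 1-mal ableiten. Mit d/dt von x(t) finden wir v(t) = 21·cos(3·t). Aus der Gleichung für die Geschwindigkeit v(t) = 21·cos(3·t), setzen wir t = 2*pi/3 ein und erhalten v = 21.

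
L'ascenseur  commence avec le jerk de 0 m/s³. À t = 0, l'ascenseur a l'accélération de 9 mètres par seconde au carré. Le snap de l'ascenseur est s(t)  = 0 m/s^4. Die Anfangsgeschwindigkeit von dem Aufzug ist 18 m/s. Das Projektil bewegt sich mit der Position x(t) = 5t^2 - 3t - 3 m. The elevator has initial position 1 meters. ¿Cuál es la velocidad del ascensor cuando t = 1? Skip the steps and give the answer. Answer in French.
À t = 1, v = 27.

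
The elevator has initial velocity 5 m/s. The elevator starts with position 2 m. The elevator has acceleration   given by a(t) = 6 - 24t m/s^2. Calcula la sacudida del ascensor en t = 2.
Debemos derivar nuestra ecuación de la aceleración a(t) = 6 - 24·t 1 vez. La derivada de la aceleración da la sacudida: j(t) = -24. Usando j(t) = -24 y sustituyendo t = 2, encontramos j = -24.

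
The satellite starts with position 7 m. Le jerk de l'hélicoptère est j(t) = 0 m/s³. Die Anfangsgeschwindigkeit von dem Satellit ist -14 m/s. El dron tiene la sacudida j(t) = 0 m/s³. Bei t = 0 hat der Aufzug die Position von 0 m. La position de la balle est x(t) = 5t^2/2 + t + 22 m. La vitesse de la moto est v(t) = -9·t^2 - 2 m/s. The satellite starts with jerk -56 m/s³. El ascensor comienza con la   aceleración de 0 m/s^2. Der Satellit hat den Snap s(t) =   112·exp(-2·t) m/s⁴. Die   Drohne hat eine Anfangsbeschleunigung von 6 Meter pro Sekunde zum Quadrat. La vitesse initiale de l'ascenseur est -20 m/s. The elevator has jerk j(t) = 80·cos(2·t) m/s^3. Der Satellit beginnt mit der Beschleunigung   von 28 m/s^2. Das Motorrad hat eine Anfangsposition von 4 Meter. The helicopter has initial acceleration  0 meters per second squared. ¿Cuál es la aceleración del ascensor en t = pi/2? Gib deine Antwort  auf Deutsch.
Wir müssen die Stammfunktion unserer Gleichung für den Ruck j(t) = 80·cos(2·t) 1-mal finden. Das Integral von dem Ruck ist die Beschleunigung. Mit a(0) = 0 erhalten wir a(t) = 40·sin(2·t). Wir haben die Beschleunigung a(t) = 40·sin(2·t). Durch Einsetzen von t = pi/2: a(pi/2) = 0.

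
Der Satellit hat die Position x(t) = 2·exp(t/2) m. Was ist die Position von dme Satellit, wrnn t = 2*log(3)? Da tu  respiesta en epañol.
Usando x(t) = 2·exp(t/2) y sustituyendo t = 2*log(3), encontramos x = 6.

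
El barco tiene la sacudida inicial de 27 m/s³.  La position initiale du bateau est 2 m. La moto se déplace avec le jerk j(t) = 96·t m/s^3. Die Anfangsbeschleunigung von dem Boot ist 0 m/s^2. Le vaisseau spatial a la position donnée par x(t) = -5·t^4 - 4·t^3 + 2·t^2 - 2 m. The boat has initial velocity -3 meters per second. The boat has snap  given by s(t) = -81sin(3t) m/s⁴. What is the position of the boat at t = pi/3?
To solve this, we need to take 4 antiderivatives of our snap equation s(t) = -81·sin(3·t). Taking ∫s(t)dt and applying j(0) = 27, we find j(t) = 27·cos(3·t). The integral of jerk is acceleration. Using a(0) = 0, we get a(t) = 9·sin(3·t). Integrating acceleration and using the initial condition v(0) = -3, we get v(t) = -3·cos(3·t). Integrating velocity and using the initial condition x(0) = 2, we get x(t) = 2 - sin(3·t). From the given position equation x(t) = 2 - sin(3·t), we substitute t = pi/3 to get x = 2.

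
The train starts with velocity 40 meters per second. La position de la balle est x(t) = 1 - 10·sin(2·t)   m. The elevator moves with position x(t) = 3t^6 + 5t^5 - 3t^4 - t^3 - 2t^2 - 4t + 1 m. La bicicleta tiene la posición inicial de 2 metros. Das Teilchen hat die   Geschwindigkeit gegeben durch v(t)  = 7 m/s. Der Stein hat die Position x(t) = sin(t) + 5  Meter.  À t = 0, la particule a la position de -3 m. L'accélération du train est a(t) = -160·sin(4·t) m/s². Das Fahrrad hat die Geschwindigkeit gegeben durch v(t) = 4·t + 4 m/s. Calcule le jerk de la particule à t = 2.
Pour résoudre ceci, nous devons prendre 2 dérivées de notre équation de la vitesse v(t) = 7. En prenant d/dt de v(t), nous trouvons a(t) = 0. En dérivant l'accélération, nous obtenons le jerk: j(t) = 0. En utilisant j(t) = 0 et en substituant t = 2, nous trouvons j = 0.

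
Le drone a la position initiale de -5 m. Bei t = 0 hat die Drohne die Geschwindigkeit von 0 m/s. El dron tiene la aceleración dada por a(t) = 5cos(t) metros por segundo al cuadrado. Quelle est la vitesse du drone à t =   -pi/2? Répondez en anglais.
To solve this, we need to take 1 antiderivative of our acceleration equation a(t) = 5·cos(t). Integrating acceleration and using the initial condition v(0) = 0, we get v(t) = 5·sin(t). From the given velocity equation v(t) = 5·sin(t), we substitute t = -pi/2 to get v = -5.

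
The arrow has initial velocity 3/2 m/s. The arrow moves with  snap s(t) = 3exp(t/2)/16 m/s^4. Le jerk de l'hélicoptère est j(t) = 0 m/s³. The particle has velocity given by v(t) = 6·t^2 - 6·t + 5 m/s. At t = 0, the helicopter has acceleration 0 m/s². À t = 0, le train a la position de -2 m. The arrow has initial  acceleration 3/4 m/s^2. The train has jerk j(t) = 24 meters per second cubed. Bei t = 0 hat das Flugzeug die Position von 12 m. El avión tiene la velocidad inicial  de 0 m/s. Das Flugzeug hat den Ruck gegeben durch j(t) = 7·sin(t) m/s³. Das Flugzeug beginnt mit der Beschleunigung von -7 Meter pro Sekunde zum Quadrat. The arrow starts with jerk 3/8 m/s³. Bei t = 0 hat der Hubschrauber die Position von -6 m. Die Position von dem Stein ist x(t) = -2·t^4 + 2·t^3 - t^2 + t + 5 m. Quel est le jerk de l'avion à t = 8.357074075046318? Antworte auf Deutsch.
Mit j(t) = 7·sin(t) und Einsetzen von t = 8.357074075046318, finden wir j = 6.13267040949594.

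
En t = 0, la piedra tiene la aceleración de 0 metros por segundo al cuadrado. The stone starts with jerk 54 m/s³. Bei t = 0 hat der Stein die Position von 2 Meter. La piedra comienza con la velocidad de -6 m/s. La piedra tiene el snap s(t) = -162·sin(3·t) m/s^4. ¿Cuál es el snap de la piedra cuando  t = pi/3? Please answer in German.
Aus der Gleichung für den Snap s(t) = -162·sin(3·t), setzen wir t = pi/3 ein und erhalten s = 0.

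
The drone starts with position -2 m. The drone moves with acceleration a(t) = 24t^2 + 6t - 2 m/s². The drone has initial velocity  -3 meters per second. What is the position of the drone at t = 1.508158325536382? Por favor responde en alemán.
Um dies zu lösen, müssen wir 2 Integrale unserer Gleichung für die Beschleunigung a(t) = 24·t^2 + 6·t - 2 finden. Das Integral von der Beschleunigung ist die Geschwindigkeit. Mit v(0) = -3 erhalten wir v(t) = 8·t^3 + 3·t^2 - 2·t - 3. Mit ∫v(t)dt und Anwendung von x(0) = -2, finden wir x(t) = 2·t^4 + t^3 - t^2 - 3·t - 2. Mit x(t) = 2·t^4 + t^3 - t^2 - 3·t - 2 und Einsetzen von t = 1.508158325536382, finden wir x = 4.97843062895214.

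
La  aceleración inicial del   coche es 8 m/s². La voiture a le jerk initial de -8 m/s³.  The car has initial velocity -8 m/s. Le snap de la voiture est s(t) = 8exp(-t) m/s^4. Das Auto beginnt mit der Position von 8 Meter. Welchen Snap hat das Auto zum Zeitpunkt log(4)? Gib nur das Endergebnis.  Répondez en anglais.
The snap at t = log(4) is s = 2.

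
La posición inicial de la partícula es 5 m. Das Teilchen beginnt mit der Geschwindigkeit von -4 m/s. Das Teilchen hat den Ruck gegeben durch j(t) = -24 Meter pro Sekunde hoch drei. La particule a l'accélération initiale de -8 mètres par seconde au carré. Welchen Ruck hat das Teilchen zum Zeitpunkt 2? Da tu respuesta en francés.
De l'équation du jerk j(t) = -24, nous substituons t = 2 pour obtenir j = -24.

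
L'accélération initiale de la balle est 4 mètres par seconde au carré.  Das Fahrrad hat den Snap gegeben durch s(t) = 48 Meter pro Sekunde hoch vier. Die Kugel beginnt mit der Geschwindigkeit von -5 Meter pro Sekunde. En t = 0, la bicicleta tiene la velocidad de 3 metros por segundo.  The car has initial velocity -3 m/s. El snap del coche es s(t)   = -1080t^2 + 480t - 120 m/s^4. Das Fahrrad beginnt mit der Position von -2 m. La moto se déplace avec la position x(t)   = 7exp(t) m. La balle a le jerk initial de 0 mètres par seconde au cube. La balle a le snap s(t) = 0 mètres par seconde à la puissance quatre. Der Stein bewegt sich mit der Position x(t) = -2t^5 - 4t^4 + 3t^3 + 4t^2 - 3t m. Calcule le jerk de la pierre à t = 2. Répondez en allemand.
Ausgehend von der Position x(t) = -2·t^5 - 4·t^4 + 3·t^3 + 4·t^2 - 3·t, nehmen wir 3 Ableitungen. Durch Ableiten von der Position erhalten wir die Geschwindigkeit: v(t) = -10·t^4 - 16·t^3 + 9·t^2 + 8·t - 3. Durch Ableiten von der Geschwindigkeit erhalten wir die Beschleunigung: a(t) = -40·t^3 - 48·t^2 + 18·t + 8. Mit d/dt von a(t) finden wir j(t) = -120·t^2 - 96·t + 18. Mit j(t) = -120·t^2 - 96·t + 18 und Einsetzen von t = 2, finden wir j = -654.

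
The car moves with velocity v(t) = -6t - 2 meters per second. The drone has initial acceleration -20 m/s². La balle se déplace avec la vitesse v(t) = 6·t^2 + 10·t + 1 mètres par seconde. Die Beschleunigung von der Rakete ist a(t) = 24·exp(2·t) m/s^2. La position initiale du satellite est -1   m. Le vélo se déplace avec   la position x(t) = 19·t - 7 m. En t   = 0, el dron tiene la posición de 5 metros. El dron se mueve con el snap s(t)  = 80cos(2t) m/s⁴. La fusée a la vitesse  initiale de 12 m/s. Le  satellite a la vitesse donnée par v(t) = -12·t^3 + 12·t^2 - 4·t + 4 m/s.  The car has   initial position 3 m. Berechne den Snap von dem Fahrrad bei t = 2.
Ausgehend von der Position x(t) = 19·t - 7, nehmen wir 4 Ableitungen. Mit d/dt von x(t) finden wir v(t) = 19. Die Ableitung von der Geschwindigkeit ergibt die Beschleunigung: a(t) = 0. Die Ableitung von der Beschleunigung ergibt den Ruck: j(t) = 0. Mit d/dt von j(t) finden wir s(t) = 0. Mit s(t) = 0 und Einsetzen von t = 2, finden wir s = 0.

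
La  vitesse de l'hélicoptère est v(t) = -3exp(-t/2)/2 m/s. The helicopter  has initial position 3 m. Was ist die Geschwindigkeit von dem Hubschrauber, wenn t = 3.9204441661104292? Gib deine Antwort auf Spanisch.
Usando v(t) = -3·exp(-t/2)/2 y sustituyendo t = 3.9204441661104292, encontramos v = -0.211240713188922.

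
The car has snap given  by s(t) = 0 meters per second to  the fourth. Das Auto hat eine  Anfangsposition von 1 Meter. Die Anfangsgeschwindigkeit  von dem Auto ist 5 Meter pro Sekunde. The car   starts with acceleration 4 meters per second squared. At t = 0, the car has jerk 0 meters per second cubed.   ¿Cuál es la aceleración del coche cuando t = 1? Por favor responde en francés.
Nous devons intégrer notre équation du snap s(t) = 0 2 fois. L'intégrale du snap, avec j(0) = 0, donne le jerk: j(t) = 0. La primitive du jerk est l'accélération. En utilisant a(0) = 4, nous obtenons a(t) = 4. Nous avons l'accélération a(t) = 4. En substituant t = 1: a(1) = 4.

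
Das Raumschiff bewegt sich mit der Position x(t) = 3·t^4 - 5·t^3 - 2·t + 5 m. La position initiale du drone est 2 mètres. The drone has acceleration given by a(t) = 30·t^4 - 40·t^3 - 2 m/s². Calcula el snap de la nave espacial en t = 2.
Para resolver esto, necesitamos tomar 4 derivadas de nuestra ecuación de la posición x(t) = 3·t^4 - 5·t^3 - 2·t + 5. Tomando d/dt de x(t), encontramos v(t) = 12·t^3 - 15·t^2 - 2. Derivando la velocidad, obtenemos la aceleración: a(t) = 36·t^2 - 30·t. La derivada de la aceleración da la sacudida: j(t) = 72·t - 30. Derivando la sacudida, obtenemos el snap: s(t) = 72. De la ecuación del snap s(t) = 72, sustituimos t = 2 para obtener s = 72.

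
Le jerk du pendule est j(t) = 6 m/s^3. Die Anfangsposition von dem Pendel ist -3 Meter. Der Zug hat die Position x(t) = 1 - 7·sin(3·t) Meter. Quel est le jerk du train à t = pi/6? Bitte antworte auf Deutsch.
Um dies zu lösen, müssen wir 3 Ableitungen unserer Gleichung für die Position x(t) = 1 - 7·sin(3·t) nehmen. Durch Ableiten von der Position erhalten wir die Geschwindigkeit: v(t) = -21·cos(3·t). Die Ableitung von der Geschwindigkeit ergibt die Beschleunigung: a(t) = 63·sin(3·t). Durch Ableiten von der Beschleunigung erhalten wir den Ruck: j(t) = 189·cos(3·t). Aus der Gleichung für den Ruck j(t) = 189·cos(3·t), setzen wir t = pi/6 ein und erhalten j = 0.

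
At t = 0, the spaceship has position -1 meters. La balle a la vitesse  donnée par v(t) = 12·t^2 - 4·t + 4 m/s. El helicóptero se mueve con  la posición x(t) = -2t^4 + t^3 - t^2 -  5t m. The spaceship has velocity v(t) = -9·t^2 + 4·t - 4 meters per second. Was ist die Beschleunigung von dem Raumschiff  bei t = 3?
Wir müssen unsere Gleichung für die Geschwindigkeit v(t) = -9·t^2 + 4·t - 4 1-mal ableiten. Mit d/dt von v(t) finden wir a(t) = 4 - 18·t. Mit a(t) = 4 - 18·t und Einsetzen von t = 3, finden wir a = -50.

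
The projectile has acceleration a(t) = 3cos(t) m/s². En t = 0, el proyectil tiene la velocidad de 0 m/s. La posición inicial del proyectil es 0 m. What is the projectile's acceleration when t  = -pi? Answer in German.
Wir haben die Beschleunigung a(t) = 3·cos(t). Durch Einsetzen von t = -pi: a(-pi) = -3.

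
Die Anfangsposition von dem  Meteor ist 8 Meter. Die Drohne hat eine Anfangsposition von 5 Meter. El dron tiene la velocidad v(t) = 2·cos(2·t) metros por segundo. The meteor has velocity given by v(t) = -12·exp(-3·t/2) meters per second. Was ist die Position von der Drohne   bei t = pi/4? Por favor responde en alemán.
Wir müssen unsere Gleichung für die Geschwindigkeit v(t) = 2·cos(2·t) 1-mal integrieren. Mit ∫v(t)dt und Anwendung von x(0) = 5, finden wir x(t) = sin(2·t) + 5. Wir haben die Position x(t) = sin(2·t) + 5. Durch Einsetzen von t = pi/4: x(pi/4) = 6.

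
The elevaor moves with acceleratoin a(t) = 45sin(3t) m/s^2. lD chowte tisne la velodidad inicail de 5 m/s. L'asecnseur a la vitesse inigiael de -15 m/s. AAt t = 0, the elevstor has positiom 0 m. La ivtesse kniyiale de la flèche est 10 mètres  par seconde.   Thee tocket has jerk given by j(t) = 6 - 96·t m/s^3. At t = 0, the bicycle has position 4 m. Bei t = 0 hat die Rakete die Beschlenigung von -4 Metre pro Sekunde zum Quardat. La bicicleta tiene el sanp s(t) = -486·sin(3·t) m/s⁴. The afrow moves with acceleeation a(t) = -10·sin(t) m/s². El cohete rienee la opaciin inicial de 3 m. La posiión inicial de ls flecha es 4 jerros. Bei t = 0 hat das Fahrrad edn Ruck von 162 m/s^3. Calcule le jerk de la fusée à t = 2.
En utilisant j(t) = 6 - 96·t et en substituant t = 2, nous trouvons j = -186.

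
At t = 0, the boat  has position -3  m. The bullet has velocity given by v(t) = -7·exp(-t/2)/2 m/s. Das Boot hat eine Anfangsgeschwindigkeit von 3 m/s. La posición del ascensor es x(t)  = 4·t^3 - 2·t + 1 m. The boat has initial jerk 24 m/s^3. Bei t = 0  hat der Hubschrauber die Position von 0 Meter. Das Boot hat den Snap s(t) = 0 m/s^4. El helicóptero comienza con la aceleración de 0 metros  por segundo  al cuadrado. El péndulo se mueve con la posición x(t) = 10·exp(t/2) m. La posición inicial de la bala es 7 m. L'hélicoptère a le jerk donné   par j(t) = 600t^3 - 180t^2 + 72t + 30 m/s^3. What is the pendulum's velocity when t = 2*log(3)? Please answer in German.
Ausgehend von der Position x(t) = 10·exp(t/2), nehmen wir 1 Ableitung. Mit d/dt von x(t) finden wir v(t) = 5·exp(t/2). Mit v(t) = 5·exp(t/2) und Einsetzen von t = 2*log(3), finden wir v = 15.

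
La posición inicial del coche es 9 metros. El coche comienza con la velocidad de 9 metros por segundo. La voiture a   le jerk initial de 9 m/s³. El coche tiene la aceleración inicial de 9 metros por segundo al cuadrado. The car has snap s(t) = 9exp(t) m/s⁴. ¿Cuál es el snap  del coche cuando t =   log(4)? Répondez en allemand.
Aus der Gleichung für den Snap s(t) = 9·exp(t), setzen wir t = log(4) ein und erhalten s = 36.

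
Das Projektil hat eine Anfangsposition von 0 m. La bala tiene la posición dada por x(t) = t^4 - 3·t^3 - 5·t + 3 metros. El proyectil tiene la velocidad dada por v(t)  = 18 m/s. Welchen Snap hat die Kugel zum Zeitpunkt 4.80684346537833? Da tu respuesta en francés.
Nous devons dériver notre équation de la position x(t) = t^4 - 3·t^3 - 5·t + 3 4 fois. En prenant d/dt de x(t), nous trouvons v(t) = 4·t^3 - 9·t^2 - 5. En dérivant la vitesse, nous obtenons l'accélération: a(t) = 12·t^2 - 18·t. En dérivant l'accélération, nous obtenons le jerk: j(t) = 24·t - 18. En prenant d/dt de j(t), nous trouvons s(t) = 24. De l'équation du snap s(t) = 24, nous substituons t = 4.80684346537833 pour obtenir s = 24.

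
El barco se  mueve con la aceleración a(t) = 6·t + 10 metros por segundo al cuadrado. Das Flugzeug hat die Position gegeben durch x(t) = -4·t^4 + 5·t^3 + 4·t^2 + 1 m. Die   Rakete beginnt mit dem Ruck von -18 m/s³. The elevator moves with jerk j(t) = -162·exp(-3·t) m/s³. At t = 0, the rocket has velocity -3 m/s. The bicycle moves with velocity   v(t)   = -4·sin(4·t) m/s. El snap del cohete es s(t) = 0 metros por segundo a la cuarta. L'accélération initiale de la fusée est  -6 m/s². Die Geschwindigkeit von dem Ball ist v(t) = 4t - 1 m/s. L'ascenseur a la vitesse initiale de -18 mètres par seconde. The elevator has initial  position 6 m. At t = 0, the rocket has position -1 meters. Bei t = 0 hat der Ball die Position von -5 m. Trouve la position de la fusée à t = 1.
Nous devons trouver la primitive de notre équation du snap s(t) = 0 4 fois. La primitive du snap, avec j(0) = -18, donne le jerk: j(t) = -18. La primitive du jerk est l'accélération. En utilisant a(0) = -6, nous obtenons a(t) = -18·t - 6. La primitive de l'accélération, avec v(0) = -3, donne la vitesse: v(t) = -9·t^2 - 6·t - 3. L'intégrale de la vitesse est la position. En utilisant x(0) = -1, nous obtenons x(t) = -3·t^3 - 3·t^2 - 3·t - 1. En utilisant x(t) = -3·t^3 - 3·t^2 - 3·t - 1 et en substituant t = 1, nous trouvons x = -10.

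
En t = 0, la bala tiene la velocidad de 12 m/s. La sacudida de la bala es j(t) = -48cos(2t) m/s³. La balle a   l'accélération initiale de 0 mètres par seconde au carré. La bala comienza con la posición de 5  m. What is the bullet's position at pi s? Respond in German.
Um dies zu lösen, müssen wir 3 Stammfunktionen unserer Gleichung für den Ruck j(t) = -48·cos(2·t) finden. Mit ∫j(t)dt und Anwendung von a(0) = 0, finden wir a(t) = -24·sin(2·t). Durch Integration von der Beschleunigung und Verwendung der Anfangsbedingung v(0) = 12, erhalten wir v(t) = 12·cos(2·t). Durch Integration von der Geschwindigkeit und Verwendung der Anfangsbedingung x(0) = 5, erhalten wir x(t) = 6·sin(2·t) + 5. Mit x(t) = 6·sin(2·t) + 5 und Einsetzen von t = pi, finden wir x = 5.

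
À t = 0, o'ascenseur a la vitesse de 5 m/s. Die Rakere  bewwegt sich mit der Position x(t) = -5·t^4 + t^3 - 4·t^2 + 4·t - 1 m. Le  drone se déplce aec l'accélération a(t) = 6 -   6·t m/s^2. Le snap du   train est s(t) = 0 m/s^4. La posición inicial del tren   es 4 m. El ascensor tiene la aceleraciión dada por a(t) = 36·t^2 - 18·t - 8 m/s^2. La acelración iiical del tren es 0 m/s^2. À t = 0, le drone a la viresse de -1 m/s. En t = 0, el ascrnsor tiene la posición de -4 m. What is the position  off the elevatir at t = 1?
Starting from acceleration a(t) = 36·t^2 - 18·t - 8, we take 2 integrals. Integrating acceleration and using the initial condition v(0) = 5, we get v(t) = 12·t^3 - 9·t^2 - 8·t + 5. Finding the antiderivative of v(t) and using x(0) = -4: x(t) = 3·t^4 - 3·t^3 - 4·t^2 + 5·t - 4. We have position x(t) = 3·t^4 - 3·t^3 - 4·t^2 + 5·t - 4. Substituting t = 1: x(1) = -3.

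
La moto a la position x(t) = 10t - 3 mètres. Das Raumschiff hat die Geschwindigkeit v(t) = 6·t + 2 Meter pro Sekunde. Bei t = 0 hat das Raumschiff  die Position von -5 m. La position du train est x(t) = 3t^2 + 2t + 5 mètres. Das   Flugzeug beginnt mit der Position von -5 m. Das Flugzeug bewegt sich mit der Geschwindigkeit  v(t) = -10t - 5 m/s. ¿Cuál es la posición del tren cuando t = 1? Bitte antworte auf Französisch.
De l'équation de la position x(t) = 3·t^2 + 2·t + 5, nous substituons t = 1 pour obtenir x = 10.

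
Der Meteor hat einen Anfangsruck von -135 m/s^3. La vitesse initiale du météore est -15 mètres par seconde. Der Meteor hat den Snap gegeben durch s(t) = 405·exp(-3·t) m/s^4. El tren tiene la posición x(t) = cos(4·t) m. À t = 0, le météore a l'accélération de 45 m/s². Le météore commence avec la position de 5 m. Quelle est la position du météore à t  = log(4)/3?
Nous devons trouver la primitive de notre équation du snap s(t) = 405·exp(-3·t) 4 fois. En intégrant le snap et en utilisant la condition initiale j(0) = -135, nous obtenons j(t) = -135·exp(-3·t). L'intégrale du jerk, avec a(0) = 45, donne l'accélération: a(t) = 45·exp(-3·t). L'intégrale de l'accélération est la vitesse. En utilisant v(0) = -15, nous obtenons v(t) = -15·exp(-3·t). L'intégrale de la vitesse, avec x(0) = 5, donne la position: x(t) = 5·exp(-3·t). En utilisant x(t) = 5·exp(-3·t) et en substituant t = log(4)/3, nous trouvons x = 5/4.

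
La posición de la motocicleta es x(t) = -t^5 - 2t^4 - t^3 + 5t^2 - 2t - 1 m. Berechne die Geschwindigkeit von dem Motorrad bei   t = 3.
Ausgehend von der Position x(t) = -t^5 - 2·t^4 - t^3 + 5·t^2 - 2·t - 1, nehmen wir 1 Ableitung. Durch Ableiten von der Position erhalten wir die Geschwindigkeit: v(t) = -5·t^4 - 8·t^3 - 3·t^2 + 10·t - 2. Wir haben die Geschwindigkeit v(t) = -5·t^4 - 8·t^3 - 3·t^2 + 10·t - 2. Durch Einsetzen von t = 3: v(3) = -620.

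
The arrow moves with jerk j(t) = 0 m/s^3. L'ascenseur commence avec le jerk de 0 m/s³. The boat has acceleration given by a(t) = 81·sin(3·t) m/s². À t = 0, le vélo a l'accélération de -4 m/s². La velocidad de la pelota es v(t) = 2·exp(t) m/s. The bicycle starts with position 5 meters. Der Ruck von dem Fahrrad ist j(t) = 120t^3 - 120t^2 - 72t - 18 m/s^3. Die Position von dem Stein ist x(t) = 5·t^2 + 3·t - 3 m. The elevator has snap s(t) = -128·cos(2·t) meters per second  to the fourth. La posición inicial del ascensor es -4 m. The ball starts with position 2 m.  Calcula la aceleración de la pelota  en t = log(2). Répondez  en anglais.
Starting from velocity v(t) = 2·exp(t), we take 1 derivative. Taking d/dt of v(t), we find a(t) = 2·exp(t). From the given acceleration equation a(t) = 2·exp(t), we substitute t = log(2) to get a = 4.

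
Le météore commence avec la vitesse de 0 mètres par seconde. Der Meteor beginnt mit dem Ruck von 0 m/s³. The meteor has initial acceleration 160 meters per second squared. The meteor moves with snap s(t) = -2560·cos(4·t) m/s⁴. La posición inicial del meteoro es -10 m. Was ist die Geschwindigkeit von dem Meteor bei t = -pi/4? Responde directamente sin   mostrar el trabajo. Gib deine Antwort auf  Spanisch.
La velocidad en t = -pi/4 es v = 0.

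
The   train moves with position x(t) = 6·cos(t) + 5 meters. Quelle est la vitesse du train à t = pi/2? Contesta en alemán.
Wir müssen unsere Gleichung für die Position x(t) = 6·cos(t) + 5 1-mal ableiten. Die Ableitung von der Position ergibt die Geschwindigkeit: v(t) = -6·sin(t). Mit v(t) = -6·sin(t) und Einsetzen von t = pi/2, finden wir v = -6.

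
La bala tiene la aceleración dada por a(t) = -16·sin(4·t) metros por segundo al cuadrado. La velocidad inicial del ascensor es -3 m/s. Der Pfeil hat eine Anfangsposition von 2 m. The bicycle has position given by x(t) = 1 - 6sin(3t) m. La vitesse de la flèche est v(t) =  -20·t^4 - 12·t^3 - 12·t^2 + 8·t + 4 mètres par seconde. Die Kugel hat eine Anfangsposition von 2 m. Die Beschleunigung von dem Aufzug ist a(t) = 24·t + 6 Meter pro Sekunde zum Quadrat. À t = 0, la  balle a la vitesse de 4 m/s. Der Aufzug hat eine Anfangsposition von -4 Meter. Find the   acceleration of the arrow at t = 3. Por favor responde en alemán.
Wir müssen unsere Gleichung für die Geschwindigkeit v(t) = -20·t^4 - 12·t^3 - 12·t^2 + 8·t + 4 1-mal ableiten. Mit d/dt von v(t) finden wir a(t) = -80·t^3 - 36·t^2 - 24·t + 8. Aus der Gleichung für die Beschleunigung a(t) = -80·t^3 - 36·t^2 - 24·t + 8, setzen wir t = 3 ein und erhalten a = -2548.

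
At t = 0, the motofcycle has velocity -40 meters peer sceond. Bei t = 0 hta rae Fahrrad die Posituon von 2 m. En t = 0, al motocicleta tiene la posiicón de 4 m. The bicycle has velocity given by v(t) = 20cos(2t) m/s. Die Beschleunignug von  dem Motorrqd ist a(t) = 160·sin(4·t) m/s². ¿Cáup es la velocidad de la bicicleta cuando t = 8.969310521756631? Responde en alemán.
Wir haben die Geschwindigkeit v(t) = 20·cos(2·t). Durch Einsetzen von t = 8.969310521756631: v(8.969310521756631) = 12.2601478338623.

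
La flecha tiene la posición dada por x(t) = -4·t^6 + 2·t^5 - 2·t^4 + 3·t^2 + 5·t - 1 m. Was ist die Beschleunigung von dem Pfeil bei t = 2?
Um dies zu lösen, müssen wir 2 Ableitungen unserer Gleichung für die Position x(t) = -4·t^6 + 2·t^5 - 2·t^4 + 3·t^2 + 5·t - 1 nehmen. Die Ableitung von der Position ergibt die Geschwindigkeit: v(t) = -24·t^5 + 10·t^4 - 8·t^3 + 6·t + 5. Die Ableitung von der Geschwindigkeit ergibt die Beschleunigung: a(t) = -120·t^4 + 40·t^3 - 24·t^2 + 6. Aus der Gleichung für die Beschleunigung a(t) = -120·t^4 + 40·t^3 - 24·t^2 + 6, setzen wir t = 2 ein und erhalten a = -1690.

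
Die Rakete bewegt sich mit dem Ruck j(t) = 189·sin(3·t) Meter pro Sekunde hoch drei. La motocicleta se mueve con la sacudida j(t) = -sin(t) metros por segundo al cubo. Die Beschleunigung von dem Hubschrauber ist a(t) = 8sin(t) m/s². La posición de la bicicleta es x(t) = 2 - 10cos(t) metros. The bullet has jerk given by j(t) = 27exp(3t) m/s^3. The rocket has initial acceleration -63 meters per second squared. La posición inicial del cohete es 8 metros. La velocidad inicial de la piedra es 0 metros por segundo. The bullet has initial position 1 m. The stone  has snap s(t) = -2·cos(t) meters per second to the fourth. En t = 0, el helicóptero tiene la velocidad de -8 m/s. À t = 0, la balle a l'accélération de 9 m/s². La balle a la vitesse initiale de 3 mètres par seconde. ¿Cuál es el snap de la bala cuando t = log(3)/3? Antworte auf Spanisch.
Partiendo de la sacudida j(t) = 27·exp(3·t), tomamos 1 derivada. Tomando d/dt de j(t), encontramos s(t) = 81·exp(3·t). Usando s(t) = 81·exp(3·t) y sustituyendo t = log(3)/3, encontramos s = 243.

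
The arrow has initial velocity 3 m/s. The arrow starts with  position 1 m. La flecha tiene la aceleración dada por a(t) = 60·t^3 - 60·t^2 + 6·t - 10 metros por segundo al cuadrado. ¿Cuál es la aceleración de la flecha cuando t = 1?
Usando a(t) = 60·t^3 - 60·t^2 + 6·t - 10 y sustituyendo t = 1, encontramos a = -4.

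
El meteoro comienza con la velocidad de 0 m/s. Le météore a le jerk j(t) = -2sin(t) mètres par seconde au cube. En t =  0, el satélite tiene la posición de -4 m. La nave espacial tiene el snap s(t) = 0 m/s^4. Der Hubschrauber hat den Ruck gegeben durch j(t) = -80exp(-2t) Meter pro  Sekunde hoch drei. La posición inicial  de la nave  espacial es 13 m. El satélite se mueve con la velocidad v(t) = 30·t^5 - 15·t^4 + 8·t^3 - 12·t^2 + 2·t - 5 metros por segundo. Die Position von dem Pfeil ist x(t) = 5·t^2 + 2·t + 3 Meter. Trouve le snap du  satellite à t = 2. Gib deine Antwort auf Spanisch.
Debemos derivar nuestra ecuación de la velocidad v(t) = 30·t^5 - 15·t^4 + 8·t^3 - 12·t^2 + 2·t - 5 3 veces. Derivando la velocidad, obtenemos la aceleración: a(t) = 150·t^4 - 60·t^3 + 24·t^2 - 24·t + 2. Derivando la aceleración, obtenemos la sacudida: j(t) = 600·t^3 - 180·t^2 + 48·t - 24. La derivada de la sacudida da el snap: s(t) = 1800·t^2 - 360·t + 48. Usando s(t) = 1800·t^2 - 360·t + 48 y sustituyendo t = 2, encontramos s = 6528.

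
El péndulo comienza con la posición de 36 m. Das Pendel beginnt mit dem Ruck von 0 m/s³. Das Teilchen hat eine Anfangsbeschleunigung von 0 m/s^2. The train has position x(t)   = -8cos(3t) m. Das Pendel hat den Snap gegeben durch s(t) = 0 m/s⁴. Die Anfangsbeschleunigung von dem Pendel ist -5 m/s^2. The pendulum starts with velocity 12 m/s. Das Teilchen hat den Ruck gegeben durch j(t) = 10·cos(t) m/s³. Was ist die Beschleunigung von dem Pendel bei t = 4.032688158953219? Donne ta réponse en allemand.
Um dies zu lösen, müssen wir 2 Integrale unserer Gleichung für den Snap s(t) = 0 finden. Die Stammfunktion von dem Snap, mit j(0) = 0, ergibt den Ruck: j(t) = 0. Die Stammfunktion von dem Ruck, mit a(0) = -5, ergibt die Beschleunigung: a(t) = -5. Mit a(t) = -5 und Einsetzen von t = 4.032688158953219, finden wir a = -5.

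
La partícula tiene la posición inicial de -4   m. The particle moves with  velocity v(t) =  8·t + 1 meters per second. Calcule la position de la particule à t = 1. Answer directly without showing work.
À t = 1, x = 1.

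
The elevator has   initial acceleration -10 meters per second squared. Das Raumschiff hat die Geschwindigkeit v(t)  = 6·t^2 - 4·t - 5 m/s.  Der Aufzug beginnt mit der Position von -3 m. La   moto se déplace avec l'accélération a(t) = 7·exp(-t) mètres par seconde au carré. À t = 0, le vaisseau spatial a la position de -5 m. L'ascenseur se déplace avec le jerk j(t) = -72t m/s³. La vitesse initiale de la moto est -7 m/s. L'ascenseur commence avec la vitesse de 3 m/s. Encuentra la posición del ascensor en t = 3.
Necesitamos integrar nuestra ecuación de la sacudida j(t) = -72·t 3 veces. La integral de la sacudida, con a(0) = -10, da la aceleración: a(t) = -36·t^2 - 10. Integrando la aceleración y usando la condición inicial v(0) = 3, obtenemos v(t) = -12·t^3 - 10·t + 3. Integrando la velocidad y usando la condición inicial x(0) = -3, obtenemos x(t) = -3·t^4 - 5·t^2 + 3·t - 3. Tenemos la posición x(t) = -3·t^4 - 5·t^2 + 3·t - 3. Sustituyendo t = 3: x(3) = -282.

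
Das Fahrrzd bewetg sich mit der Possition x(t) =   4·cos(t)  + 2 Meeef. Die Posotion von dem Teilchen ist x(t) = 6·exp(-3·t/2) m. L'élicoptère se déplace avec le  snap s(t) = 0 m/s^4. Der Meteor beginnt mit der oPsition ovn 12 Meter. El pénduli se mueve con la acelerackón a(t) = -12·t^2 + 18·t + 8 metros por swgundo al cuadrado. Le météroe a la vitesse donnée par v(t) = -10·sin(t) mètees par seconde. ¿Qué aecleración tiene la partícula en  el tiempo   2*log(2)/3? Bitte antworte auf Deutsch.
Um dies zu lösen, müssen wir 2 Ableitungen unserer Gleichung für die Position x(t) = 6·exp(-3·t/2) nehmen. Durch Ableiten von der Position erhalten wir die Geschwindigkeit: v(t) = -9·exp(-3·t/2). Die Ableitung von der Geschwindigkeit ergibt die Beschleunigung: a(t) = 27·exp(-3·t/2)/2. Wir haben die Beschleunigung a(t) = 27·exp(-3·t/2)/2. Durch Einsetzen von t = 2*log(2)/3: a(2*log(2)/3) = 27/4.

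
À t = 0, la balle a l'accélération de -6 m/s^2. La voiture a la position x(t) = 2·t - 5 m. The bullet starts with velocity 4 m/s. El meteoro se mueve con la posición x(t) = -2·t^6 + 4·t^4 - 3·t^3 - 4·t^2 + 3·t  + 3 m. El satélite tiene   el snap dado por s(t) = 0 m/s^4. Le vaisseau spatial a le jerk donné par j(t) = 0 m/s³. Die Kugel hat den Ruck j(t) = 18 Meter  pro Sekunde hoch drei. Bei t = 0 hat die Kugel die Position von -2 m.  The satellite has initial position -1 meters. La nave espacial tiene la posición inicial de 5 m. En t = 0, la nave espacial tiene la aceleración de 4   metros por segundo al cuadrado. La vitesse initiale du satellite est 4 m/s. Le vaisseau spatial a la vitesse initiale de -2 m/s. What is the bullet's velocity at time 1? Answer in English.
We need to integrate our jerk equation j(t) = 18 2 times. The antiderivative of jerk is acceleration. Using a(0) = -6, we get a(t) = 18·t - 6. Finding the integral of a(t) and using v(0) = 4: v(t) = 9·t^2 - 6·t + 4. From the given velocity equation v(t) = 9·t^2 - 6·t + 4, we substitute t = 1 to get v = 7.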